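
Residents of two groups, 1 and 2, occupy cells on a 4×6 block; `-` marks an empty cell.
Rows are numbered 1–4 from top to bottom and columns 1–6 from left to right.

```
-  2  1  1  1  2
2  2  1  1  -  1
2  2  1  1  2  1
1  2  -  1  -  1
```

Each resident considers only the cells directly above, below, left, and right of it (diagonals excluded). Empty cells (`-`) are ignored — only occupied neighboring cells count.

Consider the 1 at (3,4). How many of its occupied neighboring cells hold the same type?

3

Occupied neighbors of (3,4): (2,4)=1, (4,4)=1, (3,3)=1, (3,5)=2.
Same type (1): 3 of 4.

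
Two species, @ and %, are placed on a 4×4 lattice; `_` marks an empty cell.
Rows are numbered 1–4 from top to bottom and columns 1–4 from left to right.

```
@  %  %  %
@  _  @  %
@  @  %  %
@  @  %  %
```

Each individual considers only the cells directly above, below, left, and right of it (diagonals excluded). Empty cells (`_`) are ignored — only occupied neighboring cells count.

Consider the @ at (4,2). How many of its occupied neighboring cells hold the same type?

Occupied neighbors of (4,2): (3,2)=@, (4,1)=@, (4,3)=%.
Same type (@): 2 of 3.

2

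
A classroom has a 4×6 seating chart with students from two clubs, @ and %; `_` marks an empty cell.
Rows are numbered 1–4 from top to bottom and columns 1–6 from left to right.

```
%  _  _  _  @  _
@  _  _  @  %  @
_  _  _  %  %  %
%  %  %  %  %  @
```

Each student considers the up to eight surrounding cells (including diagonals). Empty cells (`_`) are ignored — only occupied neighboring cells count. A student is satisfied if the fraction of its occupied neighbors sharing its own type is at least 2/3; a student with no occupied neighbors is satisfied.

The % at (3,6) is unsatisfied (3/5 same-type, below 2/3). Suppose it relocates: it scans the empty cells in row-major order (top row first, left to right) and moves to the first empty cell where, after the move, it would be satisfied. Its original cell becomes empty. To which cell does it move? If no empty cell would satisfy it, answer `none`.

(3,1)

Vacating (3,6). Empty cells in order:
  (1,2): 1/2 same-type → still unsatisfied.
  (1,3): 0/1 same-type → still unsatisfied.
  (1,4): 1/3 same-type → still unsatisfied.
  (1,6): 1/3 same-type → still unsatisfied.
  (2,2): 1/2 same-type → still unsatisfied.
  (2,3): 1/2 same-type → still unsatisfied.
  (3,1): 2/3 same-type → satisfied — stop here.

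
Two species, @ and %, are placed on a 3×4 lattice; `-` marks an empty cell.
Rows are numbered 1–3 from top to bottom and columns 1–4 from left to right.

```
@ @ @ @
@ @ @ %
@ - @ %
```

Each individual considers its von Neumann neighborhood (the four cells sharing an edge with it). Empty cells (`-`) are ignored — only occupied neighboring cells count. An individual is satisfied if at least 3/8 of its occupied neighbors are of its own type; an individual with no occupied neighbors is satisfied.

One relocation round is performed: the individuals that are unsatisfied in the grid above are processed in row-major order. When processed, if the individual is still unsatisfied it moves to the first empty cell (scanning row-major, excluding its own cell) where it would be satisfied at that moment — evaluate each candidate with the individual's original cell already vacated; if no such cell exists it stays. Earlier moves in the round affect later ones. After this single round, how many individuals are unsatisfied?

1

Initially unsatisfied (in order): (2,4).
  (2,4): no empty cell satisfies it; stays.
Resulting grid:
@ @ @ @
@ @ @ %
@ - @ %
Unsatisfied now: (2,4).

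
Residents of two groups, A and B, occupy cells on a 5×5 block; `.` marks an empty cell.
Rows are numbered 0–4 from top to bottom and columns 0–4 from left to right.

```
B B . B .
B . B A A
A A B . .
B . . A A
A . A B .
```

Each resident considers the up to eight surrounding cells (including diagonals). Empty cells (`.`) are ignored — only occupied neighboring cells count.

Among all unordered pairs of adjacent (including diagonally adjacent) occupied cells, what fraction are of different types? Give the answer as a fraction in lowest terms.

3/5

Scan each occupied cell's neighbors to the right and below (and the two forward diagonals) so each pair is counted once.
From row 0: 2 unlike of 7 pairs (running 2/7).
From row 1: 5 unlike of 7 pairs (running 7/14).
From row 2: 4 unlike of 5 pairs (running 11/19).
From row 3: 3 unlike of 5 pairs (running 14/24).
From row 4: 1 unlike of 1 pairs (running 15/25).
Total adjacent occupied pairs: 25; unlike-type pairs: 15.
15/25 reduces to 3/5.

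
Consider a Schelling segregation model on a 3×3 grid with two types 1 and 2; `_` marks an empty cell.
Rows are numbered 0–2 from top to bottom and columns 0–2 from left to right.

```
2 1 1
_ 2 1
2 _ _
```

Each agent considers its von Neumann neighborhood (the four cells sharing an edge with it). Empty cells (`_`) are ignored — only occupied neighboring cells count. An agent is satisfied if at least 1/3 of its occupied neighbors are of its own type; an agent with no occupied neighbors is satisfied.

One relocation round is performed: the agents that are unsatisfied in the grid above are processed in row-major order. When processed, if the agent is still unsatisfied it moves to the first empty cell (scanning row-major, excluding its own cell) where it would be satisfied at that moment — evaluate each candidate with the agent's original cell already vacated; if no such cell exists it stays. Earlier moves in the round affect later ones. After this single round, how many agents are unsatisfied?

0

Initially unsatisfied (in order): (0,0), (1,1).
  (0,0) → (1,0).
  (1,1): now satisfied by earlier moves; stays.
Resulting grid:
_ 1 1
2 2 1
2 _ _
All satisfied now.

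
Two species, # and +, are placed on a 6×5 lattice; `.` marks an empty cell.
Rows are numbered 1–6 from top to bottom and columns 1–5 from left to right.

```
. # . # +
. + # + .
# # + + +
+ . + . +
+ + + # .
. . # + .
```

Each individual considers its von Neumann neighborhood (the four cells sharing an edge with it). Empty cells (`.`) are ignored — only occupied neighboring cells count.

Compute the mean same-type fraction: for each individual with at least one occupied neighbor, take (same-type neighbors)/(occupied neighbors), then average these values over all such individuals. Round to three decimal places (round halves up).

Row 1: (1,2)# 0/1 · (1,4)# 0/2 · (1,5)+ 0/1
Row 2: (2,2)+ 0/3 · (2,3)# 0/3 · (2,4)+ 1/3
Row 3: (3,1)# 1/2 · (3,2)# 1/3 · (3,3)+ 2/4 · (3,4)+ 3/3 · (3,5)+ 2/2
Row 4: (4,1)+ 1/2 · (4,3)+ 2/2 · (4,5)+ 1/1
Row 5: (5,1)+ 2/2 · (5,2)+ 2/2 · (5,3)+ 2/4 · (5,4)# 0/2
Row 6: (6,3)# 0/2 · (6,4)+ 0/2
Sum over 20 individuals: 0/1 + 0/2 + 0/1 + 0/3 + 0/3 + 1/3 + 1/2 + 1/3 + 2/4 + 3/3 + 2/2 + 1/2 + 2/2 + 1/1 + 2/2 + 2/2 + 2/4 + 0/2 + 0/2 + 0/2 = 26/3; mean = 26/3 ÷ 20 = 13/30 = 0.433333… → 0.433.

0.433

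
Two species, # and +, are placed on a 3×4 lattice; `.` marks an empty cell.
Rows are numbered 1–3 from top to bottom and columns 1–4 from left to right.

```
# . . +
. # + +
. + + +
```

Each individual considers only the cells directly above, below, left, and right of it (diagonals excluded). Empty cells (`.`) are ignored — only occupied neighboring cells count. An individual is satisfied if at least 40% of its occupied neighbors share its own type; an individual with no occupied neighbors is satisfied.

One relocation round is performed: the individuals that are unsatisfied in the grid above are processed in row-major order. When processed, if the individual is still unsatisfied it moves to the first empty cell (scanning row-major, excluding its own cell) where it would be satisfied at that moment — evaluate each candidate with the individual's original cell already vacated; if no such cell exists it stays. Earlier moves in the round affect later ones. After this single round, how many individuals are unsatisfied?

0

Initially unsatisfied (in order): (2,2).
  (2,2) → (1,2).
Resulting grid:
# # . +
. . + +
. + + +
All satisfied now.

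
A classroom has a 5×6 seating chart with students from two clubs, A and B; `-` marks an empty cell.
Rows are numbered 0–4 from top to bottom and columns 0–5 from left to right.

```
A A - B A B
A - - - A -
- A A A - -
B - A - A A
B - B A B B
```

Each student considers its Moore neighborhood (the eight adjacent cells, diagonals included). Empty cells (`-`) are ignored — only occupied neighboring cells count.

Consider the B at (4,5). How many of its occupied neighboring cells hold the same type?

Occupied neighbors of (4,5): (3,4)=A, (3,5)=A, (4,4)=B.
Same type (B): 1 of 3.

1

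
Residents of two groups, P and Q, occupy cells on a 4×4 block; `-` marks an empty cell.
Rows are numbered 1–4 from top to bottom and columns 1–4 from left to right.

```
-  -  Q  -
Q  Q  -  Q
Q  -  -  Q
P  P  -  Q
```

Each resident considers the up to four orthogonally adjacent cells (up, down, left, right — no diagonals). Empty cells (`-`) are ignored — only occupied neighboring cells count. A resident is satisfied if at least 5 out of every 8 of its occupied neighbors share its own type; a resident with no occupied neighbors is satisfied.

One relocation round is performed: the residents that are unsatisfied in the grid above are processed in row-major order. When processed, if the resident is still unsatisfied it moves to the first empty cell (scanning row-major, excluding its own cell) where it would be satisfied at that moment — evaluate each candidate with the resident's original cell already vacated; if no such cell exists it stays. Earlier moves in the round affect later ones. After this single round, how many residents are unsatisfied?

Initially unsatisfied (in order): (3,1), (4,1).
  (3,1) → (1,1).
  (4,1): now satisfied by earlier moves; stays.
Resulting grid:
Q - Q -
Q Q - Q
- - - Q
P P - Q
All satisfied now.

0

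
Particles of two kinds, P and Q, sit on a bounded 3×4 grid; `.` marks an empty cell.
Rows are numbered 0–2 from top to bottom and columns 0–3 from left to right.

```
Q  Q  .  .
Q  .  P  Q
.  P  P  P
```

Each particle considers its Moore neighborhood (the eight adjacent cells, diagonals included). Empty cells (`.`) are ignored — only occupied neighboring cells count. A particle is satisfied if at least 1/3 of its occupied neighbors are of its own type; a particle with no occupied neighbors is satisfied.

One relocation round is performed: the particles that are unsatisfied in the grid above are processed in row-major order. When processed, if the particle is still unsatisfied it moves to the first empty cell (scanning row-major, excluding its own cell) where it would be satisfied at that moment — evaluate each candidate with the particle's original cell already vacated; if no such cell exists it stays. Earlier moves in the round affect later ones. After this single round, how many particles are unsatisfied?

0

Initially unsatisfied (in order): (1,3).
  (1,3) → (0,2).
Resulting grid:
Q Q Q .
Q . P .
. P P P
All satisfied now.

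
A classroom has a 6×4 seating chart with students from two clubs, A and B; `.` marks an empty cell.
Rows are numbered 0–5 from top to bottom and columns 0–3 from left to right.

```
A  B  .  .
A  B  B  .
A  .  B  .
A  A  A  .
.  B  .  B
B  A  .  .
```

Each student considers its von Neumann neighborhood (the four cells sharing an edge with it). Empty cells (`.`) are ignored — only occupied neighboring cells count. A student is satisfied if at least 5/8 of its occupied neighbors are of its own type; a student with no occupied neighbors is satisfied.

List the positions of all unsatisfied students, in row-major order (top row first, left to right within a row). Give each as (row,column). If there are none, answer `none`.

(0,0), (0,1), (2,2), (3,2), (4,1), (5,0), (5,1)

(0,0)A 1/2 unhappy
(0,1)B 1/2 unhappy
(1,0)A 2/3 ok
(1,1)B 2/3 ok
(1,2)B 2/2 ok
(2,0)A 2/2 ok
(2,2)B 1/2 unhappy
(3,0)A 2/2 ok
(3,1)A 2/3 ok
(3,2)A 1/2 unhappy
(4,1)B 0/2 unhappy
(4,3)B 0/0 ok
(5,0)B 0/1 unhappy
(5,1)A 0/2 unhappy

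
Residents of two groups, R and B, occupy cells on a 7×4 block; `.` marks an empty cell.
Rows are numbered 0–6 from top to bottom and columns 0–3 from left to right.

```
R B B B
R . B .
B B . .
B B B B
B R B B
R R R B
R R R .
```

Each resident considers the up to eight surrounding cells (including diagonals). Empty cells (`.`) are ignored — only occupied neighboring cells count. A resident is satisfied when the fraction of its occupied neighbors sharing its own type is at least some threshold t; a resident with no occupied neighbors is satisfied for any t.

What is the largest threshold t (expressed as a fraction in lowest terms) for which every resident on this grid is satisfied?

1/4

Row 0: (0,0)R 1/2 · (0,1)B 2/4 · (0,2)B 3/3 · (0,3)B 2/2
Row 1: (1,0)R 1/4 · (1,2)B 4/4
Row 2: (2,0)B 3/4 · (2,1)B 5/6
Row 3: (3,0)B 4/5 · (3,1)B 6/7 · (3,2)B 5/6 · (3,3)B 3/3
Row 4: (4,0)B 2/5 · (4,1)R 3/8 · (4,2)B 5/8 · (4,3)B 4/5
Row 5: (5,0)R 4/5 · (5,1)R 6/8 · (5,2)R 4/7 · (5,3)B 2/4
Row 6: (6,0)R 3/3 · (6,1)R 5/5 · (6,2)R 3/4
The smallest same-type fraction is 1/4 at (1,0), which reduces to 1/4. Any threshold above that leaves this resident unsatisfied.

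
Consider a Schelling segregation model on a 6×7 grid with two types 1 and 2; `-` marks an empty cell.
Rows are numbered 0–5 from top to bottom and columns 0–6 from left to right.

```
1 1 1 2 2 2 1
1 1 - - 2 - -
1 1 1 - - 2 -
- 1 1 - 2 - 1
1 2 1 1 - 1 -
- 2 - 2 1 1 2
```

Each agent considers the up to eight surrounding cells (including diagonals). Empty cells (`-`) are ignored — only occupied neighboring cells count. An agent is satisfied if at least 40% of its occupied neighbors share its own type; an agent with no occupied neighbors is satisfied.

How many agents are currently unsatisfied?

Row 0: (0,0)1 3/3 satisfied · (0,1)1 4/4 satisfied · (0,2)1 2/3 satisfied · (0,3)2 2/3 satisfied · (0,4)2 3/3 satisfied · (0,5)2 2/3 satisfied · (0,6)1 0/1 not
Row 1: (1,0)1 5/5 satisfied · (1,1)1 7/7 satisfied · (1,4)2 4/4 satisfied
Row 2: (2,0)1 4/4 satisfied · (2,1)1 6/6 satisfied · (2,2)1 4/4 satisfied · (2,5)2 2/3 satisfied
Row 3: (3,1)1 6/7 satisfied · (3,2)1 5/6 satisfied · (3,4)2 1/3 not · (3,6)1 1/2 satisfied
Row 4: (4,0)1 1/3 not · (4,1)2 1/5 not · (4,2)1 3/6 satisfied · (4,3)1 3/5 satisfied · (4,5)1 3/5 satisfied
Row 5: (5,1)2 1/3 not · (5,3)2 0/3 not · (5,4)1 3/4 satisfied · (5,5)1 2/3 satisfied · (5,6)2 0/2 not
Unsatisfied: (0,6), (3,4), (4,0), (4,1), (5,1), (5,3), (5,6) — 7 in total.

7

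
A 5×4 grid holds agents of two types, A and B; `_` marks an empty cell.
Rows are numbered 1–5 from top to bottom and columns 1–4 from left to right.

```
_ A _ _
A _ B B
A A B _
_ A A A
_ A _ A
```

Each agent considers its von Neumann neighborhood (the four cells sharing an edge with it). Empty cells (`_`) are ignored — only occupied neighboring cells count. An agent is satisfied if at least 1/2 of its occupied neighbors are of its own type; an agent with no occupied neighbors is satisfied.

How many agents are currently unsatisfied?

1

(1,2)A 0/0 satisfied
(2,1)A 1/1 satisfied
(2,3)B 2/2 satisfied
(2,4)B 1/1 satisfied
(3,1)A 2/2 satisfied
(3,2)A 2/3 satisfied
(3,3)B 1/3 not
(4,2)A 3/3 satisfied
(4,3)A 2/3 satisfied
(4,4)A 2/2 satisfied
(5,2)A 1/1 satisfied
(5,4)A 1/1 satisfied
Unsatisfied: (3,3) — 1 in total.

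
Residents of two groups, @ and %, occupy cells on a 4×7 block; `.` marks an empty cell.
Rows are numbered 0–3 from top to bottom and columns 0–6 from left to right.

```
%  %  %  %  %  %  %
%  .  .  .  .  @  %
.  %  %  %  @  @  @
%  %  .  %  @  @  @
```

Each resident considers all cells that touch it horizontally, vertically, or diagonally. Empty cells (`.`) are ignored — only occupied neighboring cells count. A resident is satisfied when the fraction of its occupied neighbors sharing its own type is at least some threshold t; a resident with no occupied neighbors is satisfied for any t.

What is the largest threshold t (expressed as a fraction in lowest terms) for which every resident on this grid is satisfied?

2/5

Row 0: (0,0)% 2/2 · (0,1)% 3/3 · (0,2)% 2/2 · (0,3)% 2/2 · (0,4)% 2/3 · (0,5)% 3/4 · (0,6)% 2/3
Row 1: (1,0)% 3/3 · (1,5)@ 3/7 · (1,6)% 2/5
Row 2: (2,1)% 4/4 · (2,2)% 4/4 · (2,3)% 2/4 · (2,4)@ 4/6 · (2,5)@ 6/7 · (2,6)@ 4/5
Row 3: (3,0)% 2/2 · (3,1)% 3/3 · (3,3)% 2/4 · (3,4)@ 3/5 · (3,5)@ 5/5 · (3,6)@ 3/3
The smallest same-type fraction is 2/5 at (1,6), which reduces to 2/5. Any threshold above that leaves this resident unsatisfied.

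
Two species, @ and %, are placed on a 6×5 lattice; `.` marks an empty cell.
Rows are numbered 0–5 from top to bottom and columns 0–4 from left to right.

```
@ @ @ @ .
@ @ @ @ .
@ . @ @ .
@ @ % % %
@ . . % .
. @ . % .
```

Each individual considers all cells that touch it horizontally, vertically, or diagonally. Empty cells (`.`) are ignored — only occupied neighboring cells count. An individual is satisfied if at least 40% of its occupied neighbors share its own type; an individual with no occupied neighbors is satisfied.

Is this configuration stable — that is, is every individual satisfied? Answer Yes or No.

Yes

(0,0)@ 3/3 satisfied
(0,1)@ 5/5 satisfied
(0,2)@ 5/5 satisfied
(0,3)@ 3/3 satisfied
(1,0)@ 4/4 satisfied
(1,1)@ 7/7 satisfied
(1,2)@ 7/7 satisfied
(1,3)@ 5/5 satisfied
(2,0)@ 4/4 satisfied
(2,2)@ 5/7 satisfied
(2,3)@ 3/6 satisfied
(3,0)@ 3/3 satisfied
(3,1)@ 4/5 satisfied
(3,2)% 2/5 satisfied
(3,3)% 3/5 satisfied
(3,4)% 2/3 satisfied
(4,0)@ 3/3 satisfied
(4,3)% 4/4 satisfied
(5,1)@ 1/1 satisfied
(5,3)% 1/1 satisfied
All meet the threshold, so the configuration is stable.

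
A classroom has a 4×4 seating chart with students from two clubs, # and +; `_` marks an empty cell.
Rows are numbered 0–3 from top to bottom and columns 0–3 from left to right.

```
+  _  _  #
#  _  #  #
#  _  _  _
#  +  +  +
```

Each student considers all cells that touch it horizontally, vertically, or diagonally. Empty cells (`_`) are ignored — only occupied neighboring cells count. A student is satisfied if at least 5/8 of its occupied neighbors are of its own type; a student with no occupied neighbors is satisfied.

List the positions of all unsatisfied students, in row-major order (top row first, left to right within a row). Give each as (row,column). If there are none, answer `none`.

Row 0: (0,0)+ 0/1 ✗ · (0,3)# 2/2 ✓
Row 1: (1,0)# 1/2 ✗ · (1,2)# 2/2 ✓ · (1,3)# 2/2 ✓
Row 2: (2,0)# 2/3 ✓
Row 3: (3,0)# 1/2 ✗ · (3,1)+ 1/3 ✗ · (3,2)+ 2/2 ✓ · (3,3)+ 1/1 ✓

(0,0), (1,0), (3,0), (3,1)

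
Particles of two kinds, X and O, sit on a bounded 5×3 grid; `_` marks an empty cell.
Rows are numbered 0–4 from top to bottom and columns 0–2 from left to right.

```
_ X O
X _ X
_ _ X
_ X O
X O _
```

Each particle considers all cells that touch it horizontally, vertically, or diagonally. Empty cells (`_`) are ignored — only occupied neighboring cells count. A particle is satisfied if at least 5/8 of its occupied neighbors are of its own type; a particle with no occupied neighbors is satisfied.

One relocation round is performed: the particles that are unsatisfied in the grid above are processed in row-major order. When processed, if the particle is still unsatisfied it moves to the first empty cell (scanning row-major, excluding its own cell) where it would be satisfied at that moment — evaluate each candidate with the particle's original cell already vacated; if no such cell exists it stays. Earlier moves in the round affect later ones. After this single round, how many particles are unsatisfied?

1

Initially unsatisfied (in order): (0,2), (3,1), (3,2), (4,0), (4,1).
  (0,2) → (4,2).
  (3,1) → (0,0).
  (3,2): now satisfied by earlier moves; stays.
  (4,0) → (0,2).
  (4,1): now satisfied by earlier moves; stays.
Resulting grid:
X X X
X _ X
_ _ X
_ _ O
_ O O
Unsatisfied now: (2,2).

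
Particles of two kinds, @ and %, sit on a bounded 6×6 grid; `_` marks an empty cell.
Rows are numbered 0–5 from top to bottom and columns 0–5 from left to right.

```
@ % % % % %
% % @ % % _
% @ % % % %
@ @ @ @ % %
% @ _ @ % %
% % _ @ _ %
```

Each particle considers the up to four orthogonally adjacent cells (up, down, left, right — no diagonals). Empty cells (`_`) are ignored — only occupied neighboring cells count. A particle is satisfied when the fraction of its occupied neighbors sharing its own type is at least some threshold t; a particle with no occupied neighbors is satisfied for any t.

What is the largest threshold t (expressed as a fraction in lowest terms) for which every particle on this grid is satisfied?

(0,0)@ 0/2
(0,1)% 2/3
(0,2)% 2/3
(0,3)% 3/3
(0,4)% 3/3
(0,5)% 1/1
(1,0)% 2/3
(1,1)% 2/4
(1,2)@ 0/4
(1,3)% 3/4
(1,4)% 3/3
(2,0)% 1/3
(2,1)@ 1/4
(2,2)% 1/4
(2,3)% 3/4
(2,4)% 4/4
(2,5)% 2/2
(3,0)@ 1/3
(3,1)@ 4/4
(3,2)@ 2/3
(3,3)@ 2/4
(3,4)% 3/4
(3,5)% 3/3
(4,0)% 1/3
(4,1)@ 1/3
(4,3)@ 2/3
(4,4)% 2/3
(4,5)% 3/3
(5,0)% 2/2
(5,1)% 1/2
(5,3)@ 1/1
(5,5)% 1/1
The smallest same-type fraction is 0/2 at (0,0), which reduces to 0/1. Any threshold above that leaves this particle unsatisfied.

0/1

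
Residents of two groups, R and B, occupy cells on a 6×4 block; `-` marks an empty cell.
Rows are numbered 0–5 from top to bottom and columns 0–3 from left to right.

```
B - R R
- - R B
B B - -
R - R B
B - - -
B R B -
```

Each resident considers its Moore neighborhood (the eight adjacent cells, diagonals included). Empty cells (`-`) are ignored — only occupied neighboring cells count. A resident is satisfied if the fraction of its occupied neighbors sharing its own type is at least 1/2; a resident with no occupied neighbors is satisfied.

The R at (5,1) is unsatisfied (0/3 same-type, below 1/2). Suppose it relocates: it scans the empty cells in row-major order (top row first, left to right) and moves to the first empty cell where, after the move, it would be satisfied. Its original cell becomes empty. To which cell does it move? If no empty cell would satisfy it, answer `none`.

Vacating (5,1). Empty cells in order:
  (0,1): 2/3 same-type → satisfied — stop here.

(0,1)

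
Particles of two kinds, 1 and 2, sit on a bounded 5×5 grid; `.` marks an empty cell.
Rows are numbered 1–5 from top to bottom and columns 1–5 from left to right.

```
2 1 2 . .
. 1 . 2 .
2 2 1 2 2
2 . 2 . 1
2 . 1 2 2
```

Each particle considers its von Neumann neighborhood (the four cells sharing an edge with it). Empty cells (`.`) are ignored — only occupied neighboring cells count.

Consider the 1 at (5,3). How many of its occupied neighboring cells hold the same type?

0

Occupied neighbors of (5,3): (4,3)=2, (5,4)=2.
Same type (1): 0 of 2.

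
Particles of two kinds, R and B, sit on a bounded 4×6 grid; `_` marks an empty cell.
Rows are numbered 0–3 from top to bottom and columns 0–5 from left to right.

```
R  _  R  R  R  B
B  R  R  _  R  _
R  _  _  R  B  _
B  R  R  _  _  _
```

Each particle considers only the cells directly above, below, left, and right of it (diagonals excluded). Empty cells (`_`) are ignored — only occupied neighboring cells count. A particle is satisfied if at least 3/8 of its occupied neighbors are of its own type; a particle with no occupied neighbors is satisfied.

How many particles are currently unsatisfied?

7

(0,0)R 0/1 ✗
(0,2)R 2/2 ✓
(0,3)R 2/2 ✓
(0,4)R 2/3 ✓
(0,5)B 0/1 ✗
(1,0)B 0/3 ✗
(1,1)R 1/2 ✓
(1,2)R 2/2 ✓
(1,4)R 1/2 ✓
(2,0)R 0/2 ✗
(2,3)R 0/1 ✗
(2,4)B 0/2 ✗
(3,0)B 0/2 ✗
(3,1)R 1/2 ✓
(3,2)R 1/1 ✓
Unsatisfied: (0,0), (0,5), (1,0), (2,0), (2,3), (2,4), (3,0) — 7 in total.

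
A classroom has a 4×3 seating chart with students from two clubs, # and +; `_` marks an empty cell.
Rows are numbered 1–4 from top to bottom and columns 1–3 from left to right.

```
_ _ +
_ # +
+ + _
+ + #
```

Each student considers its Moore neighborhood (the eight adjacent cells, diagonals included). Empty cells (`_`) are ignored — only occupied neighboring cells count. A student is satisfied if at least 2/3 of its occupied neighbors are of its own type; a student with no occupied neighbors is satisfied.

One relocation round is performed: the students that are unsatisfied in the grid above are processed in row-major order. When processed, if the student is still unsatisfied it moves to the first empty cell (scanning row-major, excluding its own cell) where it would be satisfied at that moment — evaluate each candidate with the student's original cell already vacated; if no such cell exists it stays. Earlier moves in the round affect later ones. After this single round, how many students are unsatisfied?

3

Initially unsatisfied (in order): (1,3), (2,2), (4,3).
  (1,3) → (2,1).
  (2,2): no empty cell satisfies it; stays.
  (4,3): no empty cell satisfies it; stays.
Resulting grid:
_ _ _
+ # +
+ + _
+ + #
Unsatisfied now: (2,2), (2,3), (4,3).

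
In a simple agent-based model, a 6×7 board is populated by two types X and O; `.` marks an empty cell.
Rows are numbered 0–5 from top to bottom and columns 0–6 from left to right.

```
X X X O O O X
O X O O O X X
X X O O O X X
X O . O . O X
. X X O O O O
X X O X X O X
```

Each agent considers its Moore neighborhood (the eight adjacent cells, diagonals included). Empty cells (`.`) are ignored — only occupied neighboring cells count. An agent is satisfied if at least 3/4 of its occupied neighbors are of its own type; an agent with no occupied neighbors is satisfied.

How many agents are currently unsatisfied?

(0,0)X 2/3 not
(0,1)X 3/5 not
(0,2)X 2/5 not
(0,3)O 4/5 satisfied
(0,4)O 4/5 satisfied
(0,5)O 2/5 not
(0,6)X 2/3 not
(1,0)O 0/5 not
(1,1)X 5/8 not
(1,2)O 4/8 not
(1,3)O 7/8 satisfied
(1,4)O 6/8 satisfied
(1,5)X 4/8 not
(1,6)X 4/5 satisfied
(2,0)X 3/5 not
(2,1)X 3/7 not
(2,2)O 5/7 not
(2,3)O 6/6 satisfied
(2,4)O 5/7 not
(2,5)X 4/7 not
(2,6)X 4/5 satisfied
(3,0)X 3/4 satisfied
(3,1)O 1/6 not
(3,3)O 5/6 satisfied
(3,5)O 4/7 not
(3,6)X 2/5 not
(4,1)X 4/6 not
(4,2)X 3/7 not
(4,3)O 3/6 not
(4,4)O 5/7 not
(4,5)O 4/7 not
(4,6)O 3/5 not
(5,0)X 2/2 satisfied
(5,1)X 3/4 satisfied
(5,2)O 1/5 not
(5,3)X 2/5 not
(5,4)X 1/5 not
(5,5)O 3/5 not
(5,6)X 0/3 not
Unsatisfied: (0,0), (0,1), (0,2), (0,5), (0,6), (1,0), (1,1), (1,2), (1,5), (2,0), (2,1), (2,2), (2,4), (2,5), (3,1), (3,5), (3,6), (4,1), (4,2), (4,3), (4,4), (4,5), (4,6), (5,2), (5,3), (5,4), (5,5), (5,6) — 28 in total.

28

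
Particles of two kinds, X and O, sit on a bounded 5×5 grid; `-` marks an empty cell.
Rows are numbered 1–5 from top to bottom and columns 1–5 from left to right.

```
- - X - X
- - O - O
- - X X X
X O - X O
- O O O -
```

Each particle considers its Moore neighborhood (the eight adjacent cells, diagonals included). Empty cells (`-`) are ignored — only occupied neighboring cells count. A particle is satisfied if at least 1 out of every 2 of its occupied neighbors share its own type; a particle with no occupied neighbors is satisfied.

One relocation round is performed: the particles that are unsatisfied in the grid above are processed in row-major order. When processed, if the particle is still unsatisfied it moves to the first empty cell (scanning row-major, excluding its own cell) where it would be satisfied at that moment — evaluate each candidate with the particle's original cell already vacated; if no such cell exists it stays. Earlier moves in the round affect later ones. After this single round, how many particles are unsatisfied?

Initially unsatisfied (in order): (1,3), (1,5), (2,3), (2,5), (4,1), (4,5).
  (1,3) → (1,1).
  (1,5) → (1,2).
  (2,3) → (1,4).
  (2,5) → (1,3).
  (4,1) → (2,1).
  (4,5) → (1,5).
Resulting grid:
X X O O O
X - - - -
- - X X X
- O - X -
- O O O -
All satisfied now.

0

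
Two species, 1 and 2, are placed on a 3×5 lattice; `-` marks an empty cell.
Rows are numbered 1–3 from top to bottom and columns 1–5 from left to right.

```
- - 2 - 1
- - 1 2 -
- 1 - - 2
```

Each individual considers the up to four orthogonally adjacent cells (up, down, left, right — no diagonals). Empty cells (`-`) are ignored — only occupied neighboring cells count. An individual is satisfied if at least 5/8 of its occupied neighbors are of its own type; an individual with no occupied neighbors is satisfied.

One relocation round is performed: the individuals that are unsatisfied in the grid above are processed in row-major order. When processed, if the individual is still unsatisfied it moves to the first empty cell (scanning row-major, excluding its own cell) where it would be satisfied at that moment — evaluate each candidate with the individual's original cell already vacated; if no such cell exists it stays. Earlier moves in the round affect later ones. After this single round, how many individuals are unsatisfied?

0

Initially unsatisfied (in order): (1,3), (2,3), (2,4).
  (1,3) → (1,1).
  (2,3) → (1,3).
  (2,4): now satisfied by earlier moves; stays.
Resulting grid:
2 - 1 - 1
- - - 2 -
- 1 - - 2
All satisfied now.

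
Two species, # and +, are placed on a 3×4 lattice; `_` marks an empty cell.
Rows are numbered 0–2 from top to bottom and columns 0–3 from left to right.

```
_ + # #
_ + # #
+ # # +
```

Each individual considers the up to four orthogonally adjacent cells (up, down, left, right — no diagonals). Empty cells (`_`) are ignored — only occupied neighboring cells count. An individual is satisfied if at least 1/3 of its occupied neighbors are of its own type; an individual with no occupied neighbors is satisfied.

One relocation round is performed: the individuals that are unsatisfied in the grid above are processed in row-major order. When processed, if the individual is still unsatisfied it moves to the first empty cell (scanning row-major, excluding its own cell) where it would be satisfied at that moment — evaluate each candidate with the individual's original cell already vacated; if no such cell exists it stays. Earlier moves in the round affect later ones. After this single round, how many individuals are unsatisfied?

Initially unsatisfied (in order): (2,0), (2,3).
  (2,0) → (0,0).
  (2,3) → (1,0).
Resulting grid:
+ + # #
+ + # #
_ # # _
All satisfied now.

0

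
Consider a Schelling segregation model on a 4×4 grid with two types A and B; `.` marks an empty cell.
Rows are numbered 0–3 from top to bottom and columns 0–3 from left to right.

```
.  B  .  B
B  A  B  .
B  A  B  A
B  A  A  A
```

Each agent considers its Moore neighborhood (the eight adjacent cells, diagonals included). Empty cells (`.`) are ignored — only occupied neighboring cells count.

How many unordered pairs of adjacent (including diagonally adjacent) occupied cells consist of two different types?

Scan each occupied cell's neighbors to the right and below (and the two forward diagonals) so each pair is counted once.
From row 0: 1 unlike of 4 pairs (running 1/4).
From row 1: 7 unlike of 10 pairs (running 8/14).
From row 2: 8 unlike of 13 pairs (running 16/27).
From row 3: 1 unlike of 3 pairs (running 17/30).
Total adjacent occupied pairs: 30; unlike-type pairs: 17.

17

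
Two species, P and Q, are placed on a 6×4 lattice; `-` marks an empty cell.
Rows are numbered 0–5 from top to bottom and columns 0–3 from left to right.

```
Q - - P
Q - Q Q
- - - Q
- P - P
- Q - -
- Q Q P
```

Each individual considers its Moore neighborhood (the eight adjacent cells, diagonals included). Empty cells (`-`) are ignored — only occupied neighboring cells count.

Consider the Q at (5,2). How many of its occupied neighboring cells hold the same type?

Occupied neighbors of (5,2): (4,1)=Q, (5,1)=Q, (5,3)=P.
Same type (Q): 2 of 3.

2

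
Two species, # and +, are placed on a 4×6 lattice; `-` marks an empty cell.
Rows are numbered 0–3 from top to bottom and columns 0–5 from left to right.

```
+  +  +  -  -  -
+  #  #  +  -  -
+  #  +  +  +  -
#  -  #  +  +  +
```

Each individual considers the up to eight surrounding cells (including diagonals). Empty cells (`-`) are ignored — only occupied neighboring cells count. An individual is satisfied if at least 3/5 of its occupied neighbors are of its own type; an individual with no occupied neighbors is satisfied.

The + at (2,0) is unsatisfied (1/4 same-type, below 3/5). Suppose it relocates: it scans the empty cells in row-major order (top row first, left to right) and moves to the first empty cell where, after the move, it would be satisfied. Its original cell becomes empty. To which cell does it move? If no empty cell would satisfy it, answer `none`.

(0,3)

Vacating (2,0). Empty cells in order:
  (0,3): 2/3 same-type → satisfied — stop here.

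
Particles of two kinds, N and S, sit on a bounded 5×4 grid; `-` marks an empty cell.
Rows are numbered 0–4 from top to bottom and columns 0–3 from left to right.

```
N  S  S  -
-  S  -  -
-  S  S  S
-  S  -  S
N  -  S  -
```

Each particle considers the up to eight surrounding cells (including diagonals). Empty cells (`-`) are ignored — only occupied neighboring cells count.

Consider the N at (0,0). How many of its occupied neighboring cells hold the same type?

Occupied neighbors of (0,0): (0,1)=S, (1,1)=S.
Same type (N): 0 of 2.

0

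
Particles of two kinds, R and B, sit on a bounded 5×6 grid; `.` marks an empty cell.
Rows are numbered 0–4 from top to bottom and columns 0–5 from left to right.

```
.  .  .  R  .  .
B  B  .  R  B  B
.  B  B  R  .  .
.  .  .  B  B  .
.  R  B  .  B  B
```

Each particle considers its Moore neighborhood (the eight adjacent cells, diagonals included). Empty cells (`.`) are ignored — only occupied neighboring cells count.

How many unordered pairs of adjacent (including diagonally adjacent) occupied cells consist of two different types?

Scan each occupied cell's neighbors to the right and below (and the two forward diagonals) so each pair is counted once.
Row 0: R(0,3)–R(1,3)= R(0,3)–B(1,4)≠  → 1/2 unlike.
Row 1: B(1,0)–B(1,1)= B(1,0)–B(2,1)= B(1,1)–B(2,1)= B(1,1)–B(2,2)= R(1,3)–B(1,4)≠ R(1,3)–R(2,3)= R(1,3)–B(2,2)≠ B(1,4)–B(1,5)= B(1,4)–R(2,3)≠  → 3/9 unlike.
Row 2: B(2,1)–B(2,2)= B(2,2)–R(2,3)≠ B(2,2)–B(3,3)= R(2,3)–B(3,3)≠ R(2,3)–B(3,4)≠  → 3/5 unlike.
Row 3: B(3,3)–B(3,4)= B(3,3)–B(4,4)= B(3,3)–B(4,2)= B(3,4)–B(4,4)= B(3,4)–B(4,5)=  → 0/5 unlike.
Row 4: R(4,1)–B(4,2)≠ B(4,4)–B(4,5)=  → 1/2 unlike.
Total adjacent occupied pairs: 23; unlike-type pairs: 8.

8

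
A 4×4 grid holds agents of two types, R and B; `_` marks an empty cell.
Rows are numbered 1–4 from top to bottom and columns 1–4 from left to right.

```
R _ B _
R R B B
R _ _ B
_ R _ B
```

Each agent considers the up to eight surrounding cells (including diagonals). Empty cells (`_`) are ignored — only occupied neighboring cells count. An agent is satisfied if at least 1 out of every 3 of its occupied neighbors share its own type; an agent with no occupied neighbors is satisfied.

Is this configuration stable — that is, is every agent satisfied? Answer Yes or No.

(1,1)R 2/2 ✓
(1,3)B 2/3 ✓
(2,1)R 3/3 ✓
(2,2)R 3/5 ✓
(2,3)B 3/4 ✓
(2,4)B 3/3 ✓
(3,1)R 3/3 ✓
(3,4)B 3/3 ✓
(4,2)R 1/1 ✓
(4,4)B 1/1 ✓
All meet the threshold, so the configuration is stable.

Yes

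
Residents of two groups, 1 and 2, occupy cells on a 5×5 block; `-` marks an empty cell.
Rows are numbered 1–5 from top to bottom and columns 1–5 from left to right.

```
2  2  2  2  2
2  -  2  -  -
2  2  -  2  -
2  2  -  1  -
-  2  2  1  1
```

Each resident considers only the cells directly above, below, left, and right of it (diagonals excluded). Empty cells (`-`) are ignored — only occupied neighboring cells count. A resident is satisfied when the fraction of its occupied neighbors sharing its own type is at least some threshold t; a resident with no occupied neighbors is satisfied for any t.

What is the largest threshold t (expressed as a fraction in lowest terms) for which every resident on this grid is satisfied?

Row 1: (1,1)2 2/2 · (1,2)2 2/2 · (1,3)2 3/3 · (1,4)2 2/2 · (1,5)2 1/1
Row 2: (2,1)2 2/2 · (2,3)2 1/1
Row 3: (3,1)2 3/3 · (3,2)2 2/2 · (3,4)2 0/1
Row 4: (4,1)2 2/2 · (4,2)2 3/3 · (4,4)1 1/2
Row 5: (5,2)2 2/2 · (5,3)2 1/2 · (5,4)1 2/3 · (5,5)1 1/1
The smallest same-type fraction is 0/1 at (3,4), which reduces to 0/1. Any threshold above that leaves this resident unsatisfied.

0/1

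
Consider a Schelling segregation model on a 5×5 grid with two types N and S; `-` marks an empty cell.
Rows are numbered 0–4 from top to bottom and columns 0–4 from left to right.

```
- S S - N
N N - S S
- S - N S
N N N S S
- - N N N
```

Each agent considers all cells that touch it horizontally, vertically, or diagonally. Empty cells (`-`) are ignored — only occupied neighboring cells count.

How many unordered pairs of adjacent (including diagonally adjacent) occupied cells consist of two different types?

Scan each occupied cell's neighbors to the right and below (and the two forward diagonals) so each pair is counted once.
Row 0: S(0,1)–S(0,2)= S(0,1)–N(1,1)≠ S(0,1)–N(1,0)≠ S(0,2)–S(1,3)= S(0,2)–N(1,1)≠ N(0,4)–S(1,4)≠ N(0,4)–S(1,3)≠  → 5/7 unlike.
Row 1: N(1,0)–N(1,1)= N(1,0)–S(2,1)≠ N(1,1)–S(2,1)≠ S(1,3)–S(1,4)= S(1,3)–N(2,3)≠ S(1,3)–S(2,4)= S(1,4)–S(2,4)= S(1,4)–N(2,3)≠  → 4/8 unlike.
Row 2: S(2,1)–N(3,1)≠ S(2,1)–N(3,2)≠ S(2,1)–N(3,0)≠ N(2,3)–S(2,4)≠ N(2,3)–S(3,3)≠ N(2,3)–S(3,4)≠ N(2,3)–N(3,2)= S(2,4)–S(3,4)= S(2,4)–S(3,3)=  → 6/9 unlike.
Row 3: N(3,0)–N(3,1)= N(3,1)–N(3,2)= N(3,1)–N(4,2)= N(3,2)–S(3,3)≠ N(3,2)–N(4,2)= N(3,2)–N(4,3)= S(3,3)–S(3,4)= S(3,3)–N(4,3)≠ S(3,3)–N(4,4)≠ S(3,3)–N(4,2)≠ S(3,4)–N(4,4)≠ S(3,4)–N(4,3)≠  → 6/12 unlike.
Row 4: N(4,2)–N(4,3)= N(4,3)–N(4,4)=  → 0/2 unlike.
Total adjacent occupied pairs: 38; unlike-type pairs: 21.

21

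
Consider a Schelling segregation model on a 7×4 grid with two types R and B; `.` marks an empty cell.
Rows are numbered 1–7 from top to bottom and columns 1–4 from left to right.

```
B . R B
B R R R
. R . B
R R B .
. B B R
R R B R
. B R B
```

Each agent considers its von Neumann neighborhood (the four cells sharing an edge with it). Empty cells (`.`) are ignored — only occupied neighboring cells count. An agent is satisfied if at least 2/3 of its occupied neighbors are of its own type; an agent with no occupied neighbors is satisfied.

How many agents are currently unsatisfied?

15

(1,1)B 1/1 satisfied
(1,3)R 1/2 not
(1,4)B 0/2 not
(2,1)B 1/2 not
(2,2)R 2/3 satisfied
(2,3)R 3/3 satisfied
(2,4)R 1/3 not
(3,2)R 2/2 satisfied
(3,4)B 0/1 not
(4,1)R 1/1 satisfied
(4,2)R 2/4 not
(4,3)B 1/2 not
(5,2)B 1/3 not
(5,3)B 3/4 satisfied
(5,4)R 1/2 not
(6,1)R 1/1 satisfied
(6,2)R 1/4 not
(6,3)B 1/4 not
(6,4)R 1/3 not
(7,2)B 0/2 not
(7,3)R 0/3 not
(7,4)B 0/2 not
Unsatisfied: (1,3), (1,4), (2,1), (2,4), (3,4), (4,2), (4,3), (5,2), (5,4), (6,2), (6,3), (6,4), (7,2), (7,3), (7,4) — 15 in total.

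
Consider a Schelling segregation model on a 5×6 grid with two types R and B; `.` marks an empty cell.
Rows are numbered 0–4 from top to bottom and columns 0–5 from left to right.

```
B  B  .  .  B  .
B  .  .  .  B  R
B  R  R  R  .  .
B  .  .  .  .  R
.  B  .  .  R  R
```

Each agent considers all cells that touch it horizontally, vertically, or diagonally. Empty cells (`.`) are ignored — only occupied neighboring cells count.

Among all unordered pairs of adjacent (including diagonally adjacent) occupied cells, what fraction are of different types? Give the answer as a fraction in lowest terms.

1/3

Scan each occupied cell's neighbors to the right and below (and the two forward diagonals) so each pair is counted once.
From row 0: 1 unlike of 5 pairs (running 1/5).
From row 1: 3 unlike of 4 pairs (running 4/9).
From row 2: 2 unlike of 5 pairs (running 6/14).
From row 3: 0 unlike of 3 pairs (running 6/17).
From row 4: 0 unlike of 1 pairs (running 6/18).
Total adjacent occupied pairs: 18; unlike-type pairs: 6.
6/18 reduces to 1/3.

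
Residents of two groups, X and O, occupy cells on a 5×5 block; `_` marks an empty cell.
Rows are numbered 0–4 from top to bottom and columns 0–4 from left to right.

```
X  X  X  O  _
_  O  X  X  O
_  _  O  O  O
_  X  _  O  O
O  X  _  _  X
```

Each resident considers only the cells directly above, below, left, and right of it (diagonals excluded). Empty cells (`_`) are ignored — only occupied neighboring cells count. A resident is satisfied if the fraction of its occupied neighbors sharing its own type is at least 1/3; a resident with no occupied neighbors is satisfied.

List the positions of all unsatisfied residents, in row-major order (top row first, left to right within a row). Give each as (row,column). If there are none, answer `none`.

(0,3), (1,1), (1,3), (4,0), (4,4)

(0,0)X 1/1 ok
(0,1)X 2/3 ok
(0,2)X 2/3 ok
(0,3)O 0/2 unhappy
(1,1)O 0/2 unhappy
(1,2)X 2/4 ok
(1,3)X 1/4 unhappy
(1,4)O 1/2 ok
(2,2)O 1/2 ok
(2,3)O 3/4 ok
(2,4)O 3/3 ok
(3,1)X 1/1 ok
(3,3)O 2/2 ok
(3,4)O 2/3 ok
(4,0)O 0/1 unhappy
(4,1)X 1/2 ok
(4,4)X 0/1 unhappy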